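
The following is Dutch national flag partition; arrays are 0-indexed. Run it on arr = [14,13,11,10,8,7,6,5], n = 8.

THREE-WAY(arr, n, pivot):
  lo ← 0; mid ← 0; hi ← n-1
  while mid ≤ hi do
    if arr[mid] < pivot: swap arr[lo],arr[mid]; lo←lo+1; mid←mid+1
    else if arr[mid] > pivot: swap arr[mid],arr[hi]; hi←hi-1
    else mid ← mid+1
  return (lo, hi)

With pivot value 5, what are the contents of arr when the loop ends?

lo=0 mid=0 hi=7
14>5: swap(0,7), hi=6 ⇒ [5,13,11,10,8,7,6,14]
5=5: mid=1
13>5: swap(1,6), hi=5 ⇒ [5,6,11,10,8,7,13,14]
6>5: swap(1,5), hi=4 ⇒ [5,7,11,10,8,6,13,14]
7>5: swap(1,4), hi=3 ⇒ [5,8,11,10,7,6,13,14]
8>5: swap(1,3), hi=2 ⇒ [5,10,11,8,7,6,13,14]
10>5: swap(1,2), hi=1 ⇒ [5,11,10,8,7,6,13,14]
11>5: swap(1,1), hi=0 ⇒ [5,11,10,8,7,6,13,14]
done. lo=0 hi=0; arr=[5,11,10,8,7,6,13,14]

[5,11,10,8,7,6,13,14]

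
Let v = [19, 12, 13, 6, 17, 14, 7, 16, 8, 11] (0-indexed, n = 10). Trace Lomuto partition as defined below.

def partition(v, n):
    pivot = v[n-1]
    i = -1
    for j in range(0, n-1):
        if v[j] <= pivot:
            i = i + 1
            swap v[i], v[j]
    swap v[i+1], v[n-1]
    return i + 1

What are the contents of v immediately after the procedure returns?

[6, 7, 8, 11, 17, 14, 12, 16, 13, 19]

pivot=11, i=-1
j=0: 19>11, skip
j=1: 12>11, skip
j=2: 13>11, skip
j=3: 6≤11, i=0, swap(0,3) ⇒ [6, 12, 13, 19, 17, 14, 7, 16, 8, 11]
j=4: 17>11, skip
j=5: 14>11, skip
j=6: 7≤11, i=1, swap(1,6) ⇒ [6, 7, 13, 19, 17, 14, 12, 16, 8, 11]
j=7: 16>11, skip
j=8: 8≤11, i=2, swap(2,8) ⇒ [6, 7, 8, 19, 17, 14, 12, 16, 13, 11]
swap(3,9) ⇒ [6, 7, 8, 11, 17, 14, 12, 16, 13, 19]; return 3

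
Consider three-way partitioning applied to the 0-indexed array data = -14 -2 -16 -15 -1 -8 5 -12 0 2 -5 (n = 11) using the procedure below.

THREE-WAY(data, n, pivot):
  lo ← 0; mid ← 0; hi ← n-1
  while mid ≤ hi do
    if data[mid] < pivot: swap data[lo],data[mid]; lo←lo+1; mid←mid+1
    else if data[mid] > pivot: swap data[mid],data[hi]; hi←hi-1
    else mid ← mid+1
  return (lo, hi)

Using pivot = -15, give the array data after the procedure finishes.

pivot = -15; lo=0, mid=0, hi=10
data[mid]=-14>-15: swap data[0],data[10]; hi=9 → -5 -2 -16 -15 -1 -8 5 -12 0 2 -14
data[mid]=-5>-15: swap data[0],data[9]; hi=8 → 2 -2 -16 -15 -1 -8 5 -12 0 -5 -14
data[mid]=2>-15: swap data[0],data[8]; hi=7 → 0 -2 -16 -15 -1 -8 5 -12 2 -5 -14
data[mid]=0>-15: swap data[0],data[7]; hi=6 → -12 -2 -16 -15 -1 -8 5 0 2 -5 -14
data[mid]=-12>-15: swap data[0],data[6]; hi=5 → 5 -2 -16 -15 -1 -8 -12 0 2 -5 -14
data[mid]=5>-15: swap data[0],data[5]; hi=4 → -8 -2 -16 -15 -1 5 -12 0 2 -5 -14
data[mid]=-8>-15: swap data[0],data[4]; hi=3 → -1 -2 -16 -15 -8 5 -12 0 2 -5 -14
data[mid]=-1>-15: swap data[0],data[3]; hi=2 → -15 -2 -16 -1 -8 5 -12 0 2 -5 -14
data[mid]=-15=-15: mid=1
data[mid]=-2>-15: swap data[1],data[2]; hi=1 → -15 -16 -2 -1 -8 5 -12 0 2 -5 -14
data[mid]=-16<-15: swap data[0],data[1]; lo=1,mid=2 → -16 -15 -2 -1 -8 5 -12 0 2 -5 -14
end: lo=1, hi=1; data = -16 -15 -2 -1 -8 5 -12 0 2 -5 -14

-16 -15 -2 -1 -8 5 -12 0 2 -5 -14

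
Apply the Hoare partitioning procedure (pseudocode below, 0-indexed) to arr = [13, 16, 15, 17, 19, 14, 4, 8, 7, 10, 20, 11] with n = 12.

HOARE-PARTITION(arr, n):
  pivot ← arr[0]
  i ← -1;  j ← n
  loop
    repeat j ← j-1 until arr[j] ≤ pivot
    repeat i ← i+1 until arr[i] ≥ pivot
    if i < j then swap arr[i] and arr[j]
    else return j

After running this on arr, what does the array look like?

[11, 10, 7, 8, 4, 14, 19, 17, 15, 16, 20, 13]

pivot = arr[0] = 13; i = -1, j = 12
j→11 (arr[11]=11≤13), i→0 (arr[0]=13≥13); i<j, swap → [11, 16, 15, 17, 19, 14, 4, 8, 7, 10, 20, 13]
j→9 (arr[9]=10≤13), i→1 (arr[1]=16≥13); i<j, swap → [11, 10, 15, 17, 19, 14, 4, 8, 7, 16, 20, 13]
j→8 (arr[8]=7≤13), i→2 (arr[2]=15≥13); i<j, swap → [11, 10, 7, 17, 19, 14, 4, 8, 15, 16, 20, 13]
j→7 (arr[7]=8≤13), i→3 (arr[3]=17≥13); i<j, swap → [11, 10, 7, 8, 19, 14, 4, 17, 15, 16, 20, 13]
j→6 (arr[6]=4≤13), i→4 (arr[4]=19≥13); i<j, swap → [11, 10, 7, 8, 4, 14, 19, 17, 15, 16, 20, 13]
j→4, i→5; i≥j, return j=4. arr = [11, 10, 7, 8, 4, 14, 19, 17, 15, 16, 20, 13]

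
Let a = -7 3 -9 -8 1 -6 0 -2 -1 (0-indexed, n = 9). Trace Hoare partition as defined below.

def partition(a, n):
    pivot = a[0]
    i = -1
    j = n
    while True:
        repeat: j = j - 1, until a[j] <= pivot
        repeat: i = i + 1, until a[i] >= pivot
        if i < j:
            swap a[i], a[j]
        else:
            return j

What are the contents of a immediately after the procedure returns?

-8 -9 3 -7 1 -6 0 -2 -1

pivot=-7
j stops at 3 (-8), i stops at 0 (-7); swap ⇒ -8 3 -9 -7 1 -6 0 -2 -1
j stops at 2 (-9), i stops at 1 (3); swap ⇒ -8 -9 3 -7 1 -6 0 -2 -1
j stops at 1, i stops at 2; i≥j ⇒ return 1. a=-8 -9 3 -7 1 -6 0 -2 -1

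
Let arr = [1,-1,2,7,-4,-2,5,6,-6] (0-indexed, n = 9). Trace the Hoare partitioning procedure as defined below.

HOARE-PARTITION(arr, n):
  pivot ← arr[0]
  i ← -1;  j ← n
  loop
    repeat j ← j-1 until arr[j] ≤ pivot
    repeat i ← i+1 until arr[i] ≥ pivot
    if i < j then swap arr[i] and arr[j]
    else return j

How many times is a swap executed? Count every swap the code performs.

3

pivot = arr[0] = 1; i = -1, j = 9
j→8 (arr[8]=-6≤1), i→0 (arr[0]=1≥1); i<j, swap → [-6,-1,2,7,-4,-2,5,6,1]
j→5 (arr[5]=-2≤1), i→2 (arr[2]=2≥1); i<j, swap → [-6,-1,-2,7,-4,2,5,6,1]
j→4 (arr[4]=-4≤1), i→3 (arr[3]=7≥1); i<j, swap → [-6,-1,-2,-4,7,2,5,6,1]
j→3, i→4; i≥j, return j=3. arr = [-6,-1,-2,-4,7,2,5,6,1]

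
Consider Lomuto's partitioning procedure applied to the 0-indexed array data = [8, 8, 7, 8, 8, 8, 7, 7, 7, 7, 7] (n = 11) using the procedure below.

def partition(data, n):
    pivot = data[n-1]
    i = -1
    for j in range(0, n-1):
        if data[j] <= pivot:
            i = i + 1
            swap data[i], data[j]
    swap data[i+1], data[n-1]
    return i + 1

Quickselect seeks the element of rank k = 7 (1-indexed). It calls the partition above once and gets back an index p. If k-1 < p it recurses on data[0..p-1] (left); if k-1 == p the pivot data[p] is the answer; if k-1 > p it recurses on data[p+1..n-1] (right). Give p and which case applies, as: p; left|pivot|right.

pivot = data[10] = 7; i = -1
j=0: data[0]=8 > 7 → no swap
j=1: data[1]=8 > 7 → no swap
j=2: data[2]=7 ≤ 7 → i=0, swap data[0],data[2] → [7, 8, 8, 8, 8, 8, 7, 7, 7, 7, 7]
j=3: data[3]=8 > 7 → no swap
j=4: data[4]=8 > 7 → no swap
j=5: data[5]=8 > 7 → no swap
j=6: data[6]=7 ≤ 7 → i=1, swap data[1],data[6] → [7, 7, 8, 8, 8, 8, 8, 7, 7, 7, 7]
j=7: data[7]=7 ≤ 7 → i=2, swap data[2],data[7] → [7, 7, 7, 8, 8, 8, 8, 8, 7, 7, 7]
j=8: data[8]=7 ≤ 7 → i=3, swap data[3],data[8] → [7, 7, 7, 7, 8, 8, 8, 8, 8, 7, 7]
j=9: data[9]=7 ≤ 7 → i=4, swap data[4],data[9] → [7, 7, 7, 7, 7, 8, 8, 8, 8, 8, 7]
final swap data[5],data[10] → [7, 7, 7, 7, 7, 7, 8, 8, 8, 8, 8]; return 5
p = 5; k-1 = 6 > 5 ⇒ right

5; right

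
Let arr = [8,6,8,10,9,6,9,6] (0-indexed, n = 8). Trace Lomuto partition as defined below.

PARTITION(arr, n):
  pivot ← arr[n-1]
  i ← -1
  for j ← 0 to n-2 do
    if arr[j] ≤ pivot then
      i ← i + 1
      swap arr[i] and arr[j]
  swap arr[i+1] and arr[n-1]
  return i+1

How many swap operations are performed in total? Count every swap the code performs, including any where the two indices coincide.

pivot = arr[7] = 6; i = -1
j=0: arr[0]=8 > 6 → no swap
j=1: arr[1]=6 ≤ 6 → i=0, swap arr[0],arr[1] → [6,8,8,10,9,6,9,6]
j=2: arr[2]=8 > 6 → no swap
j=3: arr[3]=10 > 6 → no swap
j=4: arr[4]=9 > 6 → no swap
j=5: arr[5]=6 ≤ 6 → i=1, swap arr[1],arr[5] → [6,6,8,10,9,8,9,6]
j=6: arr[6]=9 > 6 → no swap
final swap arr[2],arr[7] → [6,6,6,10,9,8,9,8]; return 2

3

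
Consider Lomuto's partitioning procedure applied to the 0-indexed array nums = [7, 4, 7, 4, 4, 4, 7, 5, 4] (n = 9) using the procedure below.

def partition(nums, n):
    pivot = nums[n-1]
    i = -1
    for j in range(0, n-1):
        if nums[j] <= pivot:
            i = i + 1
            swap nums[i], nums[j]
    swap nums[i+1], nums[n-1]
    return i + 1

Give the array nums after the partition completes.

[4, 4, 4, 4, 4, 7, 7, 5, 7]

pivot=4, i=-1
j=0: 7>4, skip
j=1: 4≤4, i=0, swap(0,1) ⇒ [4, 7, 7, 4, 4, 4, 7, 5, 4]
j=2: 7>4, skip
j=3: 4≤4, i=1, swap(1,3) ⇒ [4, 4, 7, 7, 4, 4, 7, 5, 4]
j=4: 4≤4, i=2, swap(2,4) ⇒ [4, 4, 4, 7, 7, 4, 7, 5, 4]
j=5: 4≤4, i=3, swap(3,5) ⇒ [4, 4, 4, 4, 7, 7, 7, 5, 4]
j=6: 7>4, skip
j=7: 5>4, skip
swap(4,8) ⇒ [4, 4, 4, 4, 4, 7, 7, 5, 7]; return 4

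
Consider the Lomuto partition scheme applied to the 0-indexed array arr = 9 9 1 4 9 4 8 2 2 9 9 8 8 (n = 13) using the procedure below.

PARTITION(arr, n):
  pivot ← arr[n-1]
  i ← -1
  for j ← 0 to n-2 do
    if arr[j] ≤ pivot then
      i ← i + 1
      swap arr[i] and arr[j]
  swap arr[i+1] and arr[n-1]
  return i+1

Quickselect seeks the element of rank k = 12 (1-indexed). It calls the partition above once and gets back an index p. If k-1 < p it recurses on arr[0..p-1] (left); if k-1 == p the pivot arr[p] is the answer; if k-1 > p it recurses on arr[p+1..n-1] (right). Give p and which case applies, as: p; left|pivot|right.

7; right

pivot=8, i=-1
j=0: 9>8, skip
j=1: 9>8, skip
j=2: 1≤8, i=0, swap(0,2) ⇒ 1 9 9 4 9 4 8 2 2 9 9 8 8
j=3: 4≤8, i=1, swap(1,3) ⇒ 1 4 9 9 9 4 8 2 2 9 9 8 8
j=4: 9>8, skip
j=5: 4≤8, i=2, swap(2,5) ⇒ 1 4 4 9 9 9 8 2 2 9 9 8 8
j=6: 8≤8, i=3, swap(3,6) ⇒ 1 4 4 8 9 9 9 2 2 9 9 8 8
j=7: 2≤8, i=4, swap(4,7) ⇒ 1 4 4 8 2 9 9 9 2 9 9 8 8
j=8: 2≤8, i=5, swap(5,8) ⇒ 1 4 4 8 2 2 9 9 9 9 9 8 8
j=9: 9>8, skip
j=10: 9>8, skip
j=11: 8≤8, i=6, swap(6,11) ⇒ 1 4 4 8 2 2 8 9 9 9 9 9 8
swap(7,12) ⇒ 1 4 4 8 2 2 8 8 9 9 9 9 9; return 7
p = 7; k-1 = 11 > 7 ⇒ right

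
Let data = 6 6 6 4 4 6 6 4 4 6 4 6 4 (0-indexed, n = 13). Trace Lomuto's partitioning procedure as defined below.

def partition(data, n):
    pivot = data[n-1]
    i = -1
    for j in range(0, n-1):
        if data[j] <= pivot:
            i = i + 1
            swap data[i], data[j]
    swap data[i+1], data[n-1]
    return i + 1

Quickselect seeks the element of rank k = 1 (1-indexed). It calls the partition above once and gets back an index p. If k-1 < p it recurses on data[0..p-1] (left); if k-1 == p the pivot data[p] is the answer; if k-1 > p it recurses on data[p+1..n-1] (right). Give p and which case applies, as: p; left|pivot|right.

pivot = data[12] = 4; i = -1
j=0: data[0]=6 > 4 → no swap
j=1: data[1]=6 > 4 → no swap
j=2: data[2]=6 > 4 → no swap
j=3: data[3]=4 ≤ 4 → i=0, swap data[0],data[3] → 4 6 6 6 4 6 6 4 4 6 4 6 4
j=4: data[4]=4 ≤ 4 → i=1, swap data[1],data[4] → 4 4 6 6 6 6 6 4 4 6 4 6 4
j=5: data[5]=6 > 4 → no swap
j=6: data[6]=6 > 4 → no swap
j=7: data[7]=4 ≤ 4 → i=2, swap data[2],data[7] → 4 4 4 6 6 6 6 6 4 6 4 6 4
j=8: data[8]=4 ≤ 4 → i=3, swap data[3],data[8] → 4 4 4 4 6 6 6 6 6 6 4 6 4
j=9: data[9]=6 > 4 → no swap
j=10: data[10]=4 ≤ 4 → i=4, swap data[4],data[10] → 4 4 4 4 4 6 6 6 6 6 6 6 4
j=11: data[11]=6 > 4 → no swap
final swap data[5],data[12] → 4 4 4 4 4 4 6 6 6 6 6 6 6; return 5
p = 5; k-1 = 0 < 5 ⇒ left

5; left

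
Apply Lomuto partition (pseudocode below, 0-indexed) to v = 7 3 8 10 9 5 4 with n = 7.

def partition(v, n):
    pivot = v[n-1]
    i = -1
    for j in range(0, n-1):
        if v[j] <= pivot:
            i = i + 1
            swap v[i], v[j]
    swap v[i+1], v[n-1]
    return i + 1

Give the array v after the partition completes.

pivot = v[6] = 4; i = -1
j=0: v[0]=7 > 4 → no swap
j=1: v[1]=3 ≤ 4 → i=0, swap v[0],v[1] → 3 7 8 10 9 5 4
j=2: v[2]=8 > 4 → no swap
j=3: v[3]=10 > 4 → no swap
j=4: v[4]=9 > 4 → no swap
j=5: v[5]=5 > 4 → no swap
final swap v[1],v[6] → 3 4 8 10 9 5 7; return 1

3 4 8 10 9 5 7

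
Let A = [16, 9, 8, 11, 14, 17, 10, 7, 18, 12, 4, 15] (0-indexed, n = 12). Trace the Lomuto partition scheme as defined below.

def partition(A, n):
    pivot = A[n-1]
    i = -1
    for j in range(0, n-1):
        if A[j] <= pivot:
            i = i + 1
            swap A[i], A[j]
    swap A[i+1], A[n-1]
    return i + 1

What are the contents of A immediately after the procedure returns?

pivot=15, i=-1
j=0: 16>15, skip
j=1: 9≤15, i=0, swap(0,1) ⇒ [9, 16, 8, 11, 14, 17, 10, 7, 18, 12, 4, 15]
j=2: 8≤15, i=1, swap(1,2) ⇒ [9, 8, 16, 11, 14, 17, 10, 7, 18, 12, 4, 15]
j=3: 11≤15, i=2, swap(2,3) ⇒ [9, 8, 11, 16, 14, 17, 10, 7, 18, 12, 4, 15]
j=4: 14≤15, i=3, swap(3,4) ⇒ [9, 8, 11, 14, 16, 17, 10, 7, 18, 12, 4, 15]
j=5: 17>15, skip
j=6: 10≤15, i=4, swap(4,6) ⇒ [9, 8, 11, 14, 10, 17, 16, 7, 18, 12, 4, 15]
j=7: 7≤15, i=5, swap(5,7) ⇒ [9, 8, 11, 14, 10, 7, 16, 17, 18, 12, 4, 15]
j=8: 18>15, skip
j=9: 12≤15, i=6, swap(6,9) ⇒ [9, 8, 11, 14, 10, 7, 12, 17, 18, 16, 4, 15]
j=10: 4≤15, i=7, swap(7,10) ⇒ [9, 8, 11, 14, 10, 7, 12, 4, 18, 16, 17, 15]
swap(8,11) ⇒ [9, 8, 11, 14, 10, 7, 12, 4, 15, 16, 17, 18]; return 8

[9, 8, 11, 14, 10, 7, 12, 4, 15, 16, 17, 18]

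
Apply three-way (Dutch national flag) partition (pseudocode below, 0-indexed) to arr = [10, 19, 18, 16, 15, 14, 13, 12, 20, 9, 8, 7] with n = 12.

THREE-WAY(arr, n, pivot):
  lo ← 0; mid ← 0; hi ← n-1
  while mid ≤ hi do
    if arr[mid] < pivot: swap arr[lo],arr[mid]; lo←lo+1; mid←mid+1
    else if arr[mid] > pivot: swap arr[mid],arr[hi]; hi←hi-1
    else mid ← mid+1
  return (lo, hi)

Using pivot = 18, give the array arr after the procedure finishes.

pivot = 18; lo=0, mid=0, hi=11
arr[mid]=10<18: swap arr[0],arr[0]; lo=1,mid=1 → [10, 19, 18, 16, 15, 14, 13, 12, 20, 9, 8, 7]
arr[mid]=19>18: swap arr[1],arr[11]; hi=10 → [10, 7, 18, 16, 15, 14, 13, 12, 20, 9, 8, 19]
arr[mid]=7<18: swap arr[1],arr[1]; lo=2,mid=2 → [10, 7, 18, 16, 15, 14, 13, 12, 20, 9, 8, 19]
arr[mid]=18=18: mid=3
arr[mid]=16<18: swap arr[2],arr[3]; lo=3,mid=4 → [10, 7, 16, 18, 15, 14, 13, 12, 20, 9, 8, 19]
arr[mid]=15<18: swap arr[3],arr[4]; lo=4,mid=5 → [10, 7, 16, 15, 18, 14, 13, 12, 20, 9, 8, 19]
arr[mid]=14<18: swap arr[4],arr[5]; lo=5,mid=6 → [10, 7, 16, 15, 14, 18, 13, 12, 20, 9, 8, 19]
arr[mid]=13<18: swap arr[5],arr[6]; lo=6,mid=7 → [10, 7, 16, 15, 14, 13, 18, 12, 20, 9, 8, 19]
arr[mid]=12<18: swap arr[6],arr[7]; lo=7,mid=8 → [10, 7, 16, 15, 14, 13, 12, 18, 20, 9, 8, 19]
arr[mid]=20>18: swap arr[8],arr[10]; hi=9 → [10, 7, 16, 15, 14, 13, 12, 18, 8, 9, 20, 19]
arr[mid]=8<18: swap arr[7],arr[8]; lo=8,mid=9 → [10, 7, 16, 15, 14, 13, 12, 8, 18, 9, 20, 19]
arr[mid]=9<18: swap arr[8],arr[9]; lo=9,mid=10 → [10, 7, 16, 15, 14, 13, 12, 8, 9, 18, 20, 19]
end: lo=9, hi=9; arr = [10, 7, 16, 15, 14, 13, 12, 8, 9, 18, 20, 19]

[10, 7, 16, 15, 14, 13, 12, 8, 9, 18, 20, 19]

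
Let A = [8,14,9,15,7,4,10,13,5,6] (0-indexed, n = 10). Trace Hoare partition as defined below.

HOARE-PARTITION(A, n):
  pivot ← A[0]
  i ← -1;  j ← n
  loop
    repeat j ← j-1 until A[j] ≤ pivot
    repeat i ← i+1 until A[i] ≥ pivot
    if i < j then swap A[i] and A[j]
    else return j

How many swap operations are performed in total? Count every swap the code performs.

pivot = A[0] = 8; i = -1, j = 10
j→9 (A[9]=6≤8), i→0 (A[0]=8≥8); i<j, swap → [6,14,9,15,7,4,10,13,5,8]
j→8 (A[8]=5≤8), i→1 (A[1]=14≥8); i<j, swap → [6,5,9,15,7,4,10,13,14,8]
j→5 (A[5]=4≤8), i→2 (A[2]=9≥8); i<j, swap → [6,5,4,15,7,9,10,13,14,8]
j→4 (A[4]=7≤8), i→3 (A[3]=15≥8); i<j, swap → [6,5,4,7,15,9,10,13,14,8]
j→3, i→4; i≥j, return j=3. A = [6,5,4,7,15,9,10,13,14,8]

4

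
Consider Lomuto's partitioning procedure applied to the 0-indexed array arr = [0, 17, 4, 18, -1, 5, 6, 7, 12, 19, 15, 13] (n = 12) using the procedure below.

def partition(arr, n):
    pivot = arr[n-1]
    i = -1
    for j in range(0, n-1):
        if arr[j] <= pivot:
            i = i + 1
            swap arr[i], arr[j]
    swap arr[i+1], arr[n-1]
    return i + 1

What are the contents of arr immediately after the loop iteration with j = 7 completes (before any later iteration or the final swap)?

pivot=13, i=-1
j=0: 0≤13, i=0, swap(0,0) ⇒ [0, 17, 4, 18, -1, 5, 6, 7, 12, 19, 15, 13]
j=1: 17>13, skip
j=2: 4≤13, i=1, swap(1,2) ⇒ [0, 4, 17, 18, -1, 5, 6, 7, 12, 19, 15, 13]
j=3: 18>13, skip
j=4: -1≤13, i=2, swap(2,4) ⇒ [0, 4, -1, 18, 17, 5, 6, 7, 12, 19, 15, 13]
j=5: 5≤13, i=3, swap(3,5) ⇒ [0, 4, -1, 5, 17, 18, 6, 7, 12, 19, 15, 13]
j=6: 6≤13, i=4, swap(4,6) ⇒ [0, 4, -1, 5, 6, 18, 17, 7, 12, 19, 15, 13]
j=7: 7≤13, i=5, swap(5,7) ⇒ [0, 4, -1, 5, 6, 7, 17, 18, 12, 19, 15, 13]
(after j=7) arr = [0, 4, -1, 5, 6, 7, 17, 18, 12, 19, 15, 13]

[0, 4, -1, 5, 6, 7, 17, 18, 12, 19, 15, 13]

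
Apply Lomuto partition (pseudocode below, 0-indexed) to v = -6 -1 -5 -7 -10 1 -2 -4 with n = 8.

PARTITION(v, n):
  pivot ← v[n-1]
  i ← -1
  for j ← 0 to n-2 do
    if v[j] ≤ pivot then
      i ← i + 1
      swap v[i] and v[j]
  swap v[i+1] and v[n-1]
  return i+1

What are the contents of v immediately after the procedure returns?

pivot = v[7] = -4; i = -1
j=0: v[0]=-6 ≤ -4 → i=0, swap v[0],v[0] (no change) → -6 -1 -5 -7 -10 1 -2 -4
j=1: v[1]=-1 > -4 → no swap
j=2: v[2]=-5 ≤ -4 → i=1, swap v[1],v[2] → -6 -5 -1 -7 -10 1 -2 -4
j=3: v[3]=-7 ≤ -4 → i=2, swap v[2],v[3] → -6 -5 -7 -1 -10 1 -2 -4
j=4: v[4]=-10 ≤ -4 → i=3, swap v[3],v[4] → -6 -5 -7 -10 -1 1 -2 -4
j=5: v[5]=1 > -4 → no swap
j=6: v[6]=-2 > -4 → no swap
final swap v[4],v[7] → -6 -5 -7 -10 -4 1 -2 -1; return 4

-6 -5 -7 -10 -4 1 -2 -1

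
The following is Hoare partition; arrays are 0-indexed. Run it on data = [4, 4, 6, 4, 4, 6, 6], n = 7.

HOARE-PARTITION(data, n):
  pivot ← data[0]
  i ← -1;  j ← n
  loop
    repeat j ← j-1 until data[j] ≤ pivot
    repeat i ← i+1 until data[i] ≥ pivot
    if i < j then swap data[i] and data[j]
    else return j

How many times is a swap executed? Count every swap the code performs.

2

pivot = data[0] = 4; i = -1, j = 7
j→4 (data[4]=4≤4), i→0 (data[0]=4≥4); i<j, swap → [4, 4, 6, 4, 4, 6, 6]
j→3 (data[3]=4≤4), i→1 (data[1]=4≥4); i<j, swap → [4, 4, 6, 4, 4, 6, 6]
j→1, i→2; i≥j, return j=1. data = [4, 4, 6, 4, 4, 6, 6]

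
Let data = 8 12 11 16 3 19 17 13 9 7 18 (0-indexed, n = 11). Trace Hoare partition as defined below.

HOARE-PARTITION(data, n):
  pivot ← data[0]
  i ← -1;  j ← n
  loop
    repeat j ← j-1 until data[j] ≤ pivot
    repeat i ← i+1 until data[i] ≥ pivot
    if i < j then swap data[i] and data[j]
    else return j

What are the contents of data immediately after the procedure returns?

7 3 11 16 12 19 17 13 9 8 18

pivot = data[0] = 8; i = -1, j = 11
j→9 (data[9]=7≤8), i→0 (data[0]=8≥8); i<j, swap → 7 12 11 16 3 19 17 13 9 8 18
j→4 (data[4]=3≤8), i→1 (data[1]=12≥8); i<j, swap → 7 3 11 16 12 19 17 13 9 8 18
j→1, i→2; i≥j, return j=1. data = 7 3 11 16 12 19 17 13 9 8 18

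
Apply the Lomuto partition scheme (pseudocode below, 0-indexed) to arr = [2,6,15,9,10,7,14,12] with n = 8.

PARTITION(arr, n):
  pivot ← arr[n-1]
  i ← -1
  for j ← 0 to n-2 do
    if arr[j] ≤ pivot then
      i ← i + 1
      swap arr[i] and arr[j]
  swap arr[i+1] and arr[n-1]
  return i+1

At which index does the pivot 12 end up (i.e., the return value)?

5

pivot=12, i=-1
j=0: 2≤12, i=0, swap(0,0) ⇒ [2,6,15,9,10,7,14,12]
j=1: 6≤12, i=1, swap(1,1) ⇒ [2,6,15,9,10,7,14,12]
j=2: 15>12, skip
j=3: 9≤12, i=2, swap(2,3) ⇒ [2,6,9,15,10,7,14,12]
j=4: 10≤12, i=3, swap(3,4) ⇒ [2,6,9,10,15,7,14,12]
j=5: 7≤12, i=4, swap(4,5) ⇒ [2,6,9,10,7,15,14,12]
j=6: 14>12, skip
swap(5,7) ⇒ [2,6,9,10,7,12,14,15]; return 5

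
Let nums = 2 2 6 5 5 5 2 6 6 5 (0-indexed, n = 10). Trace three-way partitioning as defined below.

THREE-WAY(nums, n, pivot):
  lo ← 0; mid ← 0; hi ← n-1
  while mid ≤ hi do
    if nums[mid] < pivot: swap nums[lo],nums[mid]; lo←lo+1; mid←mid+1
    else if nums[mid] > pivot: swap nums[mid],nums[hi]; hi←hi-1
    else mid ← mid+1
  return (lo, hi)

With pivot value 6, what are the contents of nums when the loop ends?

pivot = 6; lo=0, mid=0, hi=9
nums[mid]=2<6: swap nums[0],nums[0]; lo=1,mid=1 → 2 2 6 5 5 5 2 6 6 5
nums[mid]=2<6: swap nums[1],nums[1]; lo=2,mid=2 → 2 2 6 5 5 5 2 6 6 5
nums[mid]=6=6: mid=3
nums[mid]=5<6: swap nums[2],nums[3]; lo=3,mid=4 → 2 2 5 6 5 5 2 6 6 5
nums[mid]=5<6: swap nums[3],nums[4]; lo=4,mid=5 → 2 2 5 5 6 5 2 6 6 5
nums[mid]=5<6: swap nums[4],nums[5]; lo=5,mid=6 → 2 2 5 5 5 6 2 6 6 5
nums[mid]=2<6: swap nums[5],nums[6]; lo=6,mid=7 → 2 2 5 5 5 2 6 6 6 5
nums[mid]=6=6: mid=8
nums[mid]=6=6: mid=9
nums[mid]=5<6: swap nums[6],nums[9]; lo=7,mid=10 → 2 2 5 5 5 2 5 6 6 6
end: lo=7, hi=9; nums = 2 2 5 5 5 2 5 6 6 6

2 2 5 5 5 2 5 6 6 6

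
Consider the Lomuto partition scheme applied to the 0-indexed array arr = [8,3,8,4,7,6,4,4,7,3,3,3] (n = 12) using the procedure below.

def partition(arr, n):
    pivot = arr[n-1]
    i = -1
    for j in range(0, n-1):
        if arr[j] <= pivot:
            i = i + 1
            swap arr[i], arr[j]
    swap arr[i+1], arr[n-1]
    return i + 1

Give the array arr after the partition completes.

[3,3,3,3,7,6,4,4,7,8,8,4]

pivot = arr[11] = 3; i = -1
j=0: arr[0]=8 > 3 → no swap
j=1: arr[1]=3 ≤ 3 → i=0, swap arr[0],arr[1] → [3,8,8,4,7,6,4,4,7,3,3,3]
j=2: arr[2]=8 > 3 → no swap
j=3: arr[3]=4 > 3 → no swap
j=4: arr[4]=7 > 3 → no swap
j=5: arr[5]=6 > 3 → no swap
j=6: arr[6]=4 > 3 → no swap
j=7: arr[7]=4 > 3 → no swap
j=8: arr[8]=7 > 3 → no swap
j=9: arr[9]=3 ≤ 3 → i=1, swap arr[1],arr[9] → [3,3,8,4,7,6,4,4,7,8,3,3]
j=10: arr[10]=3 ≤ 3 → i=2, swap arr[2],arr[10] → [3,3,3,4,7,6,4,4,7,8,8,3]
final swap arr[3],arr[11] → [3,3,3,3,7,6,4,4,7,8,8,4]; return 3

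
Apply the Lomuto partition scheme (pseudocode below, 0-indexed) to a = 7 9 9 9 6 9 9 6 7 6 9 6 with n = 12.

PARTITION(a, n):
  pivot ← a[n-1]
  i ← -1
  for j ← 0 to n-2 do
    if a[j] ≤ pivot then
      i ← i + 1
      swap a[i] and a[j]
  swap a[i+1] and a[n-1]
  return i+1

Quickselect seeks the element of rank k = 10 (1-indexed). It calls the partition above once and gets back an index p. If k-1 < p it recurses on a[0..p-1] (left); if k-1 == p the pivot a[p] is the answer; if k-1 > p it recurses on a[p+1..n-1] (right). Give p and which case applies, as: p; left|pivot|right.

3; right

pivot = a[11] = 6; i = -1
j=0: a[0]=7 > 6 → no swap
j=1: a[1]=9 > 6 → no swap
j=2: a[2]=9 > 6 → no swap
j=3: a[3]=9 > 6 → no swap
j=4: a[4]=6 ≤ 6 → i=0, swap a[0],a[4] → 6 9 9 9 7 9 9 6 7 6 9 6
j=5: a[5]=9 > 6 → no swap
j=6: a[6]=9 > 6 → no swap
j=7: a[7]=6 ≤ 6 → i=1, swap a[1],a[7] → 6 6 9 9 7 9 9 9 7 6 9 6
j=8: a[8]=7 > 6 → no swap
j=9: a[9]=6 ≤ 6 → i=2, swap a[2],a[9] → 6 6 6 9 7 9 9 9 7 9 9 6
j=10: a[10]=9 > 6 → no swap
final swap a[3],a[11] → 6 6 6 6 7 9 9 9 7 9 9 9; return 3
p = 3; k-1 = 9 > 3 ⇒ right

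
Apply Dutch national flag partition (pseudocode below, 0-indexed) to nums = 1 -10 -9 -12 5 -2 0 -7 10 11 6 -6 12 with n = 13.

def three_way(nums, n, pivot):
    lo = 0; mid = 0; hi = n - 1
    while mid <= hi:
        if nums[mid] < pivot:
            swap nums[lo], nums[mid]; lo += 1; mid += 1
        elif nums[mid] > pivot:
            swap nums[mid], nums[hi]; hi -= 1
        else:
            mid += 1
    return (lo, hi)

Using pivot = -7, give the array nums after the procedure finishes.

-10 -9 -12 -7 -2 0 5 10 11 6 -6 12 1

pivot = -7; lo=0, mid=0, hi=12
nums[mid]=1>-7: swap nums[0],nums[12]; hi=11 → 12 -10 -9 -12 5 -2 0 -7 10 11 6 -6 1
nums[mid]=12>-7: swap nums[0],nums[11]; hi=10 → -6 -10 -9 -12 5 -2 0 -7 10 11 6 12 1
nums[mid]=-6>-7: swap nums[0],nums[10]; hi=9 → 6 -10 -9 -12 5 -2 0 -7 10 11 -6 12 1
nums[mid]=6>-7: swap nums[0],nums[9]; hi=8 → 11 -10 -9 -12 5 -2 0 -7 10 6 -6 12 1
nums[mid]=11>-7: swap nums[0],nums[8]; hi=7 → 10 -10 -9 -12 5 -2 0 -7 11 6 -6 12 1
nums[mid]=10>-7: swap nums[0],nums[7]; hi=6 → -7 -10 -9 -12 5 -2 0 10 11 6 -6 12 1
nums[mid]=-7=-7: mid=1
nums[mid]=-10<-7: swap nums[0],nums[1]; lo=1,mid=2 → -10 -7 -9 -12 5 -2 0 10 11 6 -6 12 1
nums[mid]=-9<-7: swap nums[1],nums[2]; lo=2,mid=3 → -10 -9 -7 -12 5 -2 0 10 11 6 -6 12 1
nums[mid]=-12<-7: swap nums[2],nums[3]; lo=3,mid=4 → -10 -9 -12 -7 5 -2 0 10 11 6 -6 12 1
nums[mid]=5>-7: swap nums[4],nums[6]; hi=5 → -10 -9 -12 -7 0 -2 5 10 11 6 -6 12 1
nums[mid]=0>-7: swap nums[4],nums[5]; hi=4 → -10 -9 -12 -7 -2 0 5 10 11 6 -6 12 1
nums[mid]=-2>-7: swap nums[4],nums[4]; hi=3 → -10 -9 -12 -7 -2 0 5 10 11 6 -6 12 1
end: lo=3, hi=3; nums = -10 -9 -12 -7 -2 0 5 10 11 6 -6 12 1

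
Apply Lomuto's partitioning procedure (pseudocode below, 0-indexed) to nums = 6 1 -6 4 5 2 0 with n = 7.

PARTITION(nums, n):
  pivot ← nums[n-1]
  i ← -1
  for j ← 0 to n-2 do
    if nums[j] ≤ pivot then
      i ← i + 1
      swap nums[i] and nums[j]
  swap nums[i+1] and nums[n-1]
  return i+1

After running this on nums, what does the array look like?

pivot=0, i=-1
j=0: 6>0, skip
j=1: 1>0, skip
j=2: -6≤0, i=0, swap(0,2) ⇒ -6 1 6 4 5 2 0
j=3: 4>0, skip
j=4: 5>0, skip
j=5: 2>0, skip
swap(1,6) ⇒ -6 0 6 4 5 2 1; return 1

-6 0 6 4 5 2 1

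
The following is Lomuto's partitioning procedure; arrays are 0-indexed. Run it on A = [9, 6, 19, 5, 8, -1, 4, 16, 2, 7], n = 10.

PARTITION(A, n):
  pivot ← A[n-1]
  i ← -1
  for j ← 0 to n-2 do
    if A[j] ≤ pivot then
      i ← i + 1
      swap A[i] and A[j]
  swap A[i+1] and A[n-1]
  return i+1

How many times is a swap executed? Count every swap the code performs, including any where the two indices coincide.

6

pivot=7, i=-1
j=0: 9>7, skip
j=1: 6≤7, i=0, swap(0,1) ⇒ [6, 9, 19, 5, 8, -1, 4, 16, 2, 7]
j=2: 19>7, skip
j=3: 5≤7, i=1, swap(1,3) ⇒ [6, 5, 19, 9, 8, -1, 4, 16, 2, 7]
j=4: 8>7, skip
j=5: -1≤7, i=2, swap(2,5) ⇒ [6, 5, -1, 9, 8, 19, 4, 16, 2, 7]
j=6: 4≤7, i=3, swap(3,6) ⇒ [6, 5, -1, 4, 8, 19, 9, 16, 2, 7]
j=7: 16>7, skip
j=8: 2≤7, i=4, swap(4,8) ⇒ [6, 5, -1, 4, 2, 19, 9, 16, 8, 7]
swap(5,9) ⇒ [6, 5, -1, 4, 2, 7, 9, 16, 8, 19]; return 5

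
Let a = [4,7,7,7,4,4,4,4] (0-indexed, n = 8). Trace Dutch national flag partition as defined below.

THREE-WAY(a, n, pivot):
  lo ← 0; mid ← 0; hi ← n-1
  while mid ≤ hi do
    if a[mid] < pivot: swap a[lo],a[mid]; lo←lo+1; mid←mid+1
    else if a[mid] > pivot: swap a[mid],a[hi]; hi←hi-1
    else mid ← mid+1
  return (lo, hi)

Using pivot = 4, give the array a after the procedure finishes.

pivot = 4; lo=0, mid=0, hi=7
a[mid]=4=4: mid=1
a[mid]=7>4: swap a[1],a[7]; hi=6 → [4,4,7,7,4,4,4,7]
a[mid]=4=4: mid=2
a[mid]=7>4: swap a[2],a[6]; hi=5 → [4,4,4,7,4,4,7,7]
a[mid]=4=4: mid=3
a[mid]=7>4: swap a[3],a[5]; hi=4 → [4,4,4,4,4,7,7,7]
a[mid]=4=4: mid=4
a[mid]=4=4: mid=5
end: lo=0, hi=4; a = [4,4,4,4,4,7,7,7]

[4,4,4,4,4,7,7,7]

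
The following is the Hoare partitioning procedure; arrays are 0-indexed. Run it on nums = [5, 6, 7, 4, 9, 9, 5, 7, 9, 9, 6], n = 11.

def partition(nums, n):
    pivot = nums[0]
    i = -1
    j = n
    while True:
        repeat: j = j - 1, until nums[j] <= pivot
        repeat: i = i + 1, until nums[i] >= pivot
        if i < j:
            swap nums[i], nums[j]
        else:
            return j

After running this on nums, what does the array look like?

pivot = nums[0] = 5; i = -1, j = 11
j→6 (nums[6]=5≤5), i→0 (nums[0]=5≥5); i<j, swap → [5, 6, 7, 4, 9, 9, 5, 7, 9, 9, 6]
j→3 (nums[3]=4≤5), i→1 (nums[1]=6≥5); i<j, swap → [5, 4, 7, 6, 9, 9, 5, 7, 9, 9, 6]
j→1, i→2; i≥j, return j=1. nums = [5, 4, 7, 6, 9, 9, 5, 7, 9, 9, 6]

[5, 4, 7, 6, 9, 9, 5, 7, 9, 9, 6]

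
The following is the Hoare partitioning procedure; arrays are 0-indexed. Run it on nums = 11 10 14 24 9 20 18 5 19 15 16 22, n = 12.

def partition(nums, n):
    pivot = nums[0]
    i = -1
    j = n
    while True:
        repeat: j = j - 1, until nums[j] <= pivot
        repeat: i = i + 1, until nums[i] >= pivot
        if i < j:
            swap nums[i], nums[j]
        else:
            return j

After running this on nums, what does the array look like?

pivot=11
j stops at 7 (5), i stops at 0 (11); swap ⇒ 5 10 14 24 9 20 18 11 19 15 16 22
j stops at 4 (9), i stops at 2 (14); swap ⇒ 5 10 9 24 14 20 18 11 19 15 16 22
j stops at 2, i stops at 3; i≥j ⇒ return 2. nums=5 10 9 24 14 20 18 11 19 15 16 22

5 10 9 24 14 20 18 11 19 15 16 22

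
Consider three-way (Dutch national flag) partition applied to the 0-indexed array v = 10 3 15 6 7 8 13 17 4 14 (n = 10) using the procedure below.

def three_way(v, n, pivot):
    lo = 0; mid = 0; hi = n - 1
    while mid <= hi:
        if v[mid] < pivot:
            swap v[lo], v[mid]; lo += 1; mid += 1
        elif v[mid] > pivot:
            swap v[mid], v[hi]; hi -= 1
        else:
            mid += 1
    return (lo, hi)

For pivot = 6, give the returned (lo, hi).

pivot = 6; lo=0, mid=0, hi=9
v[mid]=10>6: swap v[0],v[9]; hi=8 → 14 3 15 6 7 8 13 17 4 10
v[mid]=14>6: swap v[0],v[8]; hi=7 → 4 3 15 6 7 8 13 17 14 10
v[mid]=4<6: swap v[0],v[0]; lo=1,mid=1 → 4 3 15 6 7 8 13 17 14 10
v[mid]=3<6: swap v[1],v[1]; lo=2,mid=2 → 4 3 15 6 7 8 13 17 14 10
v[mid]=15>6: swap v[2],v[7]; hi=6 → 4 3 17 6 7 8 13 15 14 10
v[mid]=17>6: swap v[2],v[6]; hi=5 → 4 3 13 6 7 8 17 15 14 10
v[mid]=13>6: swap v[2],v[5]; hi=4 → 4 3 8 6 7 13 17 15 14 10
v[mid]=8>6: swap v[2],v[4]; hi=3 → 4 3 7 6 8 13 17 15 14 10
v[mid]=7>6: swap v[2],v[3]; hi=2 → 4 3 6 7 8 13 17 15 14 10
v[mid]=6=6: mid=3
end: lo=2, hi=2; v = 4 3 6 7 8 13 17 15 14 10

(2, 2)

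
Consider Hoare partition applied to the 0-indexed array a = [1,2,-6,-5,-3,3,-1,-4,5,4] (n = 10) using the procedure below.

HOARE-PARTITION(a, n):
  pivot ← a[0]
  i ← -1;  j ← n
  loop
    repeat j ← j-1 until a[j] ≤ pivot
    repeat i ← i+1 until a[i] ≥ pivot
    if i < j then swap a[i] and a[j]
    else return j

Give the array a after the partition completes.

[-4,-1,-6,-5,-3,3,2,1,5,4]

pivot=1
j stops at 7 (-4), i stops at 0 (1); swap ⇒ [-4,2,-6,-5,-3,3,-1,1,5,4]
j stops at 6 (-1), i stops at 1 (2); swap ⇒ [-4,-1,-6,-5,-3,3,2,1,5,4]
j stops at 4, i stops at 5; i≥j ⇒ return 4. a=[-4,-1,-6,-5,-3,3,2,1,5,4]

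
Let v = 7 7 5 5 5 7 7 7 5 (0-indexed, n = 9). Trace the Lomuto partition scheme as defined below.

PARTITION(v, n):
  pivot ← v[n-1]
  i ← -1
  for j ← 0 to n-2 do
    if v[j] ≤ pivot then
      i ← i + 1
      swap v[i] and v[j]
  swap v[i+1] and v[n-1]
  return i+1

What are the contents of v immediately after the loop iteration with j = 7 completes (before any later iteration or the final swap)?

5 5 5 7 7 7 7 7 5

pivot=5, i=-1
j=0: 7>5, skip
j=1: 7>5, skip
j=2: 5≤5, i=0, swap(0,2) ⇒ 5 7 7 5 5 7 7 7 5
j=3: 5≤5, i=1, swap(1,3) ⇒ 5 5 7 7 5 7 7 7 5
j=4: 5≤5, i=2, swap(2,4) ⇒ 5 5 5 7 7 7 7 7 5
j=5: 7>5, skip
j=6: 7>5, skip
j=7: 7>5, skip
(after j=7) v = 5 5 5 7 7 7 7 7 5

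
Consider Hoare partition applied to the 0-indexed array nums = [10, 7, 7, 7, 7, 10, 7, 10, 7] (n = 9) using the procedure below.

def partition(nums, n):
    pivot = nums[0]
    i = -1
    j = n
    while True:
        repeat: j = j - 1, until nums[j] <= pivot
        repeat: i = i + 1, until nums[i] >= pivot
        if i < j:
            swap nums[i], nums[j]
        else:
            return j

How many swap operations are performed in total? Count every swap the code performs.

2

pivot=10
j stops at 8 (7), i stops at 0 (10); swap ⇒ [7, 7, 7, 7, 7, 10, 7, 10, 10]
j stops at 7 (10), i stops at 5 (10); swap ⇒ [7, 7, 7, 7, 7, 10, 7, 10, 10]
j stops at 6, i stops at 7; i≥j ⇒ return 6. nums=[7, 7, 7, 7, 7, 10, 7, 10, 10]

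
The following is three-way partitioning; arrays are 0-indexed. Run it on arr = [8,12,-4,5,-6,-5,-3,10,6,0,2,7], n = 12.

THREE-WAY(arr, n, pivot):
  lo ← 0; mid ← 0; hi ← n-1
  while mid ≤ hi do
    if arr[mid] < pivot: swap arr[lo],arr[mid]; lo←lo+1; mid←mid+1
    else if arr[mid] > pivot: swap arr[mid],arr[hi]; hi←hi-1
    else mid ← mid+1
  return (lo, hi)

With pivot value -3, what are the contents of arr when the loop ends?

lo=0 mid=0 hi=11
8>-3: swap(0,11), hi=10 ⇒ [7,12,-4,5,-6,-5,-3,10,6,0,2,8]
7>-3: swap(0,10), hi=9 ⇒ [2,12,-4,5,-6,-5,-3,10,6,0,7,8]
2>-3: swap(0,9), hi=8 ⇒ [0,12,-4,5,-6,-5,-3,10,6,2,7,8]
0>-3: swap(0,8), hi=7 ⇒ [6,12,-4,5,-6,-5,-3,10,0,2,7,8]
6>-3: swap(0,7), hi=6 ⇒ [10,12,-4,5,-6,-5,-3,6,0,2,7,8]
10>-3: swap(0,6), hi=5 ⇒ [-3,12,-4,5,-6,-5,10,6,0,2,7,8]
-3=-3: mid=1
12>-3: swap(1,5), hi=4 ⇒ [-3,-5,-4,5,-6,12,10,6,0,2,7,8]
-5<-3: swap(0,1), lo=1 mid=2 ⇒ [-5,-3,-4,5,-6,12,10,6,0,2,7,8]
-4<-3: swap(1,2), lo=2 mid=3 ⇒ [-5,-4,-3,5,-6,12,10,6,0,2,7,8]
5>-3: swap(3,4), hi=3 ⇒ [-5,-4,-3,-6,5,12,10,6,0,2,7,8]
-6<-3: swap(2,3), lo=3 mid=4 ⇒ [-5,-4,-6,-3,5,12,10,6,0,2,7,8]
done. lo=3 hi=3; arr=[-5,-4,-6,-3,5,12,10,6,0,2,7,8]

[-5,-4,-6,-3,5,12,10,6,0,2,7,8]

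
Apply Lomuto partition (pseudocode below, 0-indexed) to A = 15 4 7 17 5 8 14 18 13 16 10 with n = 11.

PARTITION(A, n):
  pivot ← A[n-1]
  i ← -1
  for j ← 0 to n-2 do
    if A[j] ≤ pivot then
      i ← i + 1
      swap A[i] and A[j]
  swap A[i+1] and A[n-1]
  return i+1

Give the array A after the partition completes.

pivot = A[10] = 10; i = -1
j=0: A[0]=15 > 10 → no swap
j=1: A[1]=4 ≤ 10 → i=0, swap A[0],A[1] → 4 15 7 17 5 8 14 18 13 16 10
j=2: A[2]=7 ≤ 10 → i=1, swap A[1],A[2] → 4 7 15 17 5 8 14 18 13 16 10
j=3: A[3]=17 > 10 → no swap
j=4: A[4]=5 ≤ 10 → i=2, swap A[2],A[4] → 4 7 5 17 15 8 14 18 13 16 10
j=5: A[5]=8 ≤ 10 → i=3, swap A[3],A[5] → 4 7 5 8 15 17 14 18 13 16 10
j=6: A[6]=14 > 10 → no swap
j=7: A[7]=18 > 10 → no swap
j=8: A[8]=13 > 10 → no swap
j=9: A[9]=16 > 10 → no swap
final swap A[4],A[10] → 4 7 5 8 10 17 14 18 13 16 15; return 4

4 7 5 8 10 17 14 18 13 16 15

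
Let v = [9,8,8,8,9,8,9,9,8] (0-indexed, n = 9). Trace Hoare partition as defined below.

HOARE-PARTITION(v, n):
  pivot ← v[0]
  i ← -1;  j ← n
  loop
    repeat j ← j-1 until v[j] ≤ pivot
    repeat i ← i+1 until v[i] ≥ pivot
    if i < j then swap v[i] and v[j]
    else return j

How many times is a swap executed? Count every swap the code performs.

2

pivot=9
j stops at 8 (8), i stops at 0 (9); swap ⇒ [8,8,8,8,9,8,9,9,9]
j stops at 7 (9), i stops at 4 (9); swap ⇒ [8,8,8,8,9,8,9,9,9]
j stops at 6, i stops at 6; i≥j ⇒ return 6. v=[8,8,8,8,9,8,9,9,9]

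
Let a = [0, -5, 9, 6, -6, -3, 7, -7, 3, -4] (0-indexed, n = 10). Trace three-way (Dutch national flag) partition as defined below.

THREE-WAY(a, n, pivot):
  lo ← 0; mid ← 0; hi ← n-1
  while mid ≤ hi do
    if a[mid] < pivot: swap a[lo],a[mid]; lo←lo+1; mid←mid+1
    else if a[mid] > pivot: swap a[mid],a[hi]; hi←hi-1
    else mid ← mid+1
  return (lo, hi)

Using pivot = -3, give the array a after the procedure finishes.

pivot = -3; lo=0, mid=0, hi=9
a[mid]=0>-3: swap a[0],a[9]; hi=8 → [-4, -5, 9, 6, -6, -3, 7, -7, 3, 0]
a[mid]=-4<-3: swap a[0],a[0]; lo=1,mid=1 → [-4, -5, 9, 6, -6, -3, 7, -7, 3, 0]
a[mid]=-5<-3: swap a[1],a[1]; lo=2,mid=2 → [-4, -5, 9, 6, -6, -3, 7, -7, 3, 0]
a[mid]=9>-3: swap a[2],a[8]; hi=7 → [-4, -5, 3, 6, -6, -3, 7, -7, 9, 0]
a[mid]=3>-3: swap a[2],a[7]; hi=6 → [-4, -5, -7, 6, -6, -3, 7, 3, 9, 0]
a[mid]=-7<-3: swap a[2],a[2]; lo=3,mid=3 → [-4, -5, -7, 6, -6, -3, 7, 3, 9, 0]
a[mid]=6>-3: swap a[3],a[6]; hi=5 → [-4, -5, -7, 7, -6, -3, 6, 3, 9, 0]
a[mid]=7>-3: swap a[3],a[5]; hi=4 → [-4, -5, -7, -3, -6, 7, 6, 3, 9, 0]
a[mid]=-3=-3: mid=4
a[mid]=-6<-3: swap a[3],a[4]; lo=4,mid=5 → [-4, -5, -7, -6, -3, 7, 6, 3, 9, 0]
end: lo=4, hi=4; a = [-4, -5, -7, -6, -3, 7, 6, 3, 9, 0]

[-4, -5, -7, -6, -3, 7, 6, 3, 9, 0]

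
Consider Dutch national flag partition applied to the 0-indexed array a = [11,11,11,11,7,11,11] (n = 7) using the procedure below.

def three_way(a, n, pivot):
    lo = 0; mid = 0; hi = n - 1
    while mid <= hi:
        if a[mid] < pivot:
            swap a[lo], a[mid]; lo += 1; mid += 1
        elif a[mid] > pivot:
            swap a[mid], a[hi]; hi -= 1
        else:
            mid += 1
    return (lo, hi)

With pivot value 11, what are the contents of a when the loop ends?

[7,11,11,11,11,11,11]

lo=0 mid=0 hi=6
11=11: mid=1
11=11: mid=2
11=11: mid=3
11=11: mid=4
7<11: swap(0,4), lo=1 mid=5 ⇒ [7,11,11,11,11,11,11]
11=11: mid=6
11=11: mid=7
done. lo=1 hi=6; a=[7,11,11,11,11,11,11]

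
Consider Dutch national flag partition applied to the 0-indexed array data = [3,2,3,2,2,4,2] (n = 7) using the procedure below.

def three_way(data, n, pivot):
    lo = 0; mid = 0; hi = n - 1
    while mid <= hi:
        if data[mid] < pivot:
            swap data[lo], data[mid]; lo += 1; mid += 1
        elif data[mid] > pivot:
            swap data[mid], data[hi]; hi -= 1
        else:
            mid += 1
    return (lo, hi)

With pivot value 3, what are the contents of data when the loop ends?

lo=0 mid=0 hi=6
3=3: mid=1
2<3: swap(0,1), lo=1 mid=2 ⇒ [2,3,3,2,2,4,2]
3=3: mid=3
2<3: swap(1,3), lo=2 mid=4 ⇒ [2,2,3,3,2,4,2]
2<3: swap(2,4), lo=3 mid=5 ⇒ [2,2,2,3,3,4,2]
4>3: swap(5,6), hi=5 ⇒ [2,2,2,3,3,2,4]
2<3: swap(3,5), lo=4 mid=6 ⇒ [2,2,2,2,3,3,4]
done. lo=4 hi=5; data=[2,2,2,2,3,3,4]

[2,2,2,2,3,3,4]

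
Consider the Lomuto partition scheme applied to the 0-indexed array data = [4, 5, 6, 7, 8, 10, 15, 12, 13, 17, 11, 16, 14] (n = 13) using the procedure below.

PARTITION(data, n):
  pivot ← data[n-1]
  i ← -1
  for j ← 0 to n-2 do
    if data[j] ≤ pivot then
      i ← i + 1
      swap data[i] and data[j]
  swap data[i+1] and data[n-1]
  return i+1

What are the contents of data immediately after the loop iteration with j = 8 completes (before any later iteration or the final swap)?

[4, 5, 6, 7, 8, 10, 12, 13, 15, 17, 11, 16, 14]

pivot=14, i=-1
j=0: 4≤14, i=0, swap(0,0) ⇒ [4, 5, 6, 7, 8, 10, 15, 12, 13, 17, 11, 16, 14]
j=1: 5≤14, i=1, swap(1,1) ⇒ [4, 5, 6, 7, 8, 10, 15, 12, 13, 17, 11, 16, 14]
j=2: 6≤14, i=2, swap(2,2) ⇒ [4, 5, 6, 7, 8, 10, 15, 12, 13, 17, 11, 16, 14]
j=3: 7≤14, i=3, swap(3,3) ⇒ [4, 5, 6, 7, 8, 10, 15, 12, 13, 17, 11, 16, 14]
j=4: 8≤14, i=4, swap(4,4) ⇒ [4, 5, 6, 7, 8, 10, 15, 12, 13, 17, 11, 16, 14]
j=5: 10≤14, i=5, swap(5,5) ⇒ [4, 5, 6, 7, 8, 10, 15, 12, 13, 17, 11, 16, 14]
j=6: 15>14, skip
j=7: 12≤14, i=6, swap(6,7) ⇒ [4, 5, 6, 7, 8, 10, 12, 15, 13, 17, 11, 16, 14]
j=8: 13≤14, i=7, swap(7,8) ⇒ [4, 5, 6, 7, 8, 10, 12, 13, 15, 17, 11, 16, 14]
(after j=8) data = [4, 5, 6, 7, 8, 10, 12, 13, 15, 17, 11, 16, 14]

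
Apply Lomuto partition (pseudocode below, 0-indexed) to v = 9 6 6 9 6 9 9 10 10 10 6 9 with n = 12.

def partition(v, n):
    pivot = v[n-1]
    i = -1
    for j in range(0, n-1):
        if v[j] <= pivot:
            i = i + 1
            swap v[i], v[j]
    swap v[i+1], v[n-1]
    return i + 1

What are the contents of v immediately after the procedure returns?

pivot=9, i=-1
j=0: 9≤9, i=0, swap(0,0) ⇒ 9 6 6 9 6 9 9 10 10 10 6 9
j=1: 6≤9, i=1, swap(1,1) ⇒ 9 6 6 9 6 9 9 10 10 10 6 9
j=2: 6≤9, i=2, swap(2,2) ⇒ 9 6 6 9 6 9 9 10 10 10 6 9
j=3: 9≤9, i=3, swap(3,3) ⇒ 9 6 6 9 6 9 9 10 10 10 6 9
j=4: 6≤9, i=4, swap(4,4) ⇒ 9 6 6 9 6 9 9 10 10 10 6 9
j=5: 9≤9, i=5, swap(5,5) ⇒ 9 6 6 9 6 9 9 10 10 10 6 9
j=6: 9≤9, i=6, swap(6,6) ⇒ 9 6 6 9 6 9 9 10 10 10 6 9
j=7: 10>9, skip
j=8: 10>9, skip
j=9: 10>9, skip
j=10: 6≤9, i=7, swap(7,10) ⇒ 9 6 6 9 6 9 9 6 10 10 10 9
swap(8,11) ⇒ 9 6 6 9 6 9 9 6 9 10 10 10; return 8

9 6 6 9 6 9 9 6 9 10 10 10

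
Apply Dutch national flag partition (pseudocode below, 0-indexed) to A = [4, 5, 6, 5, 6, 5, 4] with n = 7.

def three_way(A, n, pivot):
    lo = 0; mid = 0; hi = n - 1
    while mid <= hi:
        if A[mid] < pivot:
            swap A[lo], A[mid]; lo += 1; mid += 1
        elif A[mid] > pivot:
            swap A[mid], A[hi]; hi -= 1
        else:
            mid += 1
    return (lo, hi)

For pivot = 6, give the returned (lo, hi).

pivot = 6; lo=0, mid=0, hi=6
A[mid]=4<6: swap A[0],A[0]; lo=1,mid=1 → [4, 5, 6, 5, 6, 5, 4]
A[mid]=5<6: swap A[1],A[1]; lo=2,mid=2 → [4, 5, 6, 5, 6, 5, 4]
A[mid]=6=6: mid=3
A[mid]=5<6: swap A[2],A[3]; lo=3,mid=4 → [4, 5, 5, 6, 6, 5, 4]
A[mid]=6=6: mid=5
A[mid]=5<6: swap A[3],A[5]; lo=4,mid=6 → [4, 5, 5, 5, 6, 6, 4]
A[mid]=4<6: swap A[4],A[6]; lo=5,mid=7 → [4, 5, 5, 5, 4, 6, 6]
end: lo=5, hi=6; A = [4, 5, 5, 5, 4, 6, 6]

(5, 6)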